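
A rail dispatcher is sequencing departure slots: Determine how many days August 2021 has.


Month: August
Year: 2021
August is a 31-day month
Total: 31 days

31


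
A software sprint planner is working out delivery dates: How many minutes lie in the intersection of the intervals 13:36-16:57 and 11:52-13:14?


Interval A: [816, 1017] minutes from midnight
Interval B: [712, 794] minutes from midnight
Overlap start = max(816, 712) = 816
Overlap end = min(1017, 794) = 794
End <= start, so the intervals do not overlap: 0 minutes

0


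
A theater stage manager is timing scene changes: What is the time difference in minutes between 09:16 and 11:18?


Start time: 09:16 = 556 minutes from midnight
End time: 11:18 = 678 minutes from midnight
Difference: 678 - 556 = 122 minutes
That is 2 hours and 2 minutes

122


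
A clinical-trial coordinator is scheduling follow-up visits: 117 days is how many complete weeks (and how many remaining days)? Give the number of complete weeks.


Total days: 117
Days per week: 7
Division: 117 / 7 = 16 remainder 5
Complete weeks: 16
Remaining days: 5

16


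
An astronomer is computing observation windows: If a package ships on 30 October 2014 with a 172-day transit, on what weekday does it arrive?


Start: 2014-10-30 (Thursday)
Step 1 - find target date: add 172 days
  2014-10-30 + 172 days = 2015-04-20
Step 2 - day of week:
  172 mod 7 = 4
  Thursday + 4 days -> Monday
Result: Monday (2015-04-20)

Monday


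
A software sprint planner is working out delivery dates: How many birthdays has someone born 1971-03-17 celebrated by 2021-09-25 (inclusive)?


Birth: 1971-03-17
Reference: 2021-09-25
Year difference: 2021 - 1971 = 50
Has birthday (03-17) occurred by 09-25? Yes
Age in full years: 50

50


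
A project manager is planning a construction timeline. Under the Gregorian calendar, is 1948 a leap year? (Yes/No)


Year: 1948
Divisible by 4? 1948 / 4 = 487.0 -> Yes
Divisible by 100? 1948 / 100 = 19.48 -> No
Divisible by 4 but not 100, so it IS a leap year

Yes


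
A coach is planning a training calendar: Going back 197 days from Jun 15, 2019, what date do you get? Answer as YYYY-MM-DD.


Start: 2019-06-15
Subtracting 197 days
Days already passed in June: 15
After going back through June: 182 more days to subtract
May 2019: 31 days, 151 remaining
April 2019: 30 days, 121 remaining
March 2019: 31 days, 90 remaining
February 2019: 28 days, 62 remaining
Result: 2018-11-30

2018-11-30


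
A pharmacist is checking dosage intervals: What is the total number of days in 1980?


Year: 1980
Check leap year rules:
Divisible by 4? Yes
Divisible by 100? No
1980 is a leap year
Days: 366

366


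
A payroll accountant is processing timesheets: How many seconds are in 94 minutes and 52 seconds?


Minutes: 94
Extra seconds: 52
Seconds per minute: 60
Minutes to seconds: 94 x 60 = 5640
Total: 5640 + 52 = 5692

5692


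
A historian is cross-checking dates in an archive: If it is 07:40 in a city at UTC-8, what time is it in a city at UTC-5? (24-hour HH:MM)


Local time: 07:40 at UTC-8 (offset -8h)
Target zone: UTC-5 (offset -5h)
Difference: -5 - (-8) = 3 hours
Calculation: 7 + (3) = 10
Result: 10:40

10:40


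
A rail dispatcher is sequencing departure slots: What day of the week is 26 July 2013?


Date: 2013-07-26
January 1, 2013 is a Tuesday
Day of year: 207
Offset from Jan 1: 206 days
206 mod 7 = 3
Result: Friday

Friday


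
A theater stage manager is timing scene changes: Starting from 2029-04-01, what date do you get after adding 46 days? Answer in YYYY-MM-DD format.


Start: 2029-04-01
Adding 46 days
Days remaining in April: 29
After April: 17 days still to add
May 2029 has 31 days, need 17
Result: 2029-05-17

2029-05-17


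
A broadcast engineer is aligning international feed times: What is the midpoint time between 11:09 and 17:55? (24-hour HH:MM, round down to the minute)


Start time: 11:09 = 669 minutes from midnight
End time: 17:55 = 1075 minutes from midnight
Sum: 669 + 1075 = 1744
Midpoint: 1744 / 2 = 872 minutes
Convert: 872 / 60 = 14 hours, 32 minutes
Result: 14:32

14:32


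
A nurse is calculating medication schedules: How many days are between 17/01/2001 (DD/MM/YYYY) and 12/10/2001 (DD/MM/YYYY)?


Start date: 2001-01-17
End date: 2001-10-12
Jan 2001: +15 days
Feb 2001: +28 days
Mar 2001: +31 days
... (7 more months)
Total: 268 days

268


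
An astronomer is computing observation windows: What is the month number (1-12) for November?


Calendar month order:
10. October
11. November <--
12. December
November is month number 11

11


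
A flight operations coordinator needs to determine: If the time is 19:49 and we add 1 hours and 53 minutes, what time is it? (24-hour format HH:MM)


Start time: 19:49
Adding: 1 hours 53 minutes
Minutes: 49 + 53 = 102
Minute overflow: 102 >= 60, so carry 1 hour, minutes = 42
Hours: 19 + 1 + 1 = 21
Result: 21:42

21:42


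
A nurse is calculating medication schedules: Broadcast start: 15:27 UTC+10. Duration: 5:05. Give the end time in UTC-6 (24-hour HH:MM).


Start: 15:27 in UTC+10
Step 1 - add duration:
  minutes: 27 + 5 = 32
  hours: 15 + 5 + 0 = 20
  end in UTC+10: 20:32
Step 2 - convert UTC+10 -> UTC-6:
  offset difference: -6 - (10) = -16 hours
  20 + (-16) = 4 -> mod 24 = 4
Result: 04:32 in UTC-6

04:32


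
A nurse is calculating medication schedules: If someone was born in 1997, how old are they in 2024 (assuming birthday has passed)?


Birth year: 1997
Current year: 2024
Age = current year - birth year
Age = 2024 - 1997 = 27

27


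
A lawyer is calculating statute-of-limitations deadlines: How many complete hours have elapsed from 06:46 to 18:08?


Start: 06:46
End: 18:08
Hour difference: 18 - 6 = 12 hours
Minute difference: 8 - 46 = -38 minutes
Total minutes: 682
Complete hours: 682 / 60 = 11 (remainder 22)

11


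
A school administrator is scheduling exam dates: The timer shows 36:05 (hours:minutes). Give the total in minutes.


Hours: 36
Minutes: 5
Convert hours to minutes: 36 x 60 = 2160
Add remaining minutes: 2160 + 5 = 2165

2165


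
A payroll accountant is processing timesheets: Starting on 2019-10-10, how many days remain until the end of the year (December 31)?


Start: October 10, 2019
End: December 31, 2019
Days left in October: 21
November: 30
December: 31
Sum of remaining months: 61
Total: 21 + 61 = 82

82


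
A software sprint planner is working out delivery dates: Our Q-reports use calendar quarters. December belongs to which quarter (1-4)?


Month: December (month 12)
Q1: January-March (months 1-3)
Q2: April-June (months 4-6)
Q3: July-September (months 7-9)
Q4: October-December (months 10-12)
Month 12 falls in Q4

4


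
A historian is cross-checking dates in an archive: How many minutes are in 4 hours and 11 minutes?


Hours: 4
Extra minutes: 11
Minutes per hour: 60
Hours to minutes: 4 x 60 = 240
Total: 240 + 11 = 251

251


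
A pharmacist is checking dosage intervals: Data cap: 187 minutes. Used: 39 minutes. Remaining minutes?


Total budget: 187 minutes
Time used: 39 minutes
Remaining: 187 - 39 = 148 minutes
Percent used: 20.9%
Percent remaining: 79.1%

148


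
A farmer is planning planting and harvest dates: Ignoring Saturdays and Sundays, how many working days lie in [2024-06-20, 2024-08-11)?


Start: 2024-06-20 (Thursday)
End (exclusive): 2024-08-11 (Sunday)
Total calendar days: 52
Full weeks: 52 // 7 = 7 -> 35 weekdays
Remaining 3 days starting on Thursday:
  Thu(w), Fri(w), Sat(-) -> 2 weekdays
Total business days: 35 + 2 = 37

37


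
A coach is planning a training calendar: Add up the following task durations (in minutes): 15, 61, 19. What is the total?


Durations: 15, 61, 19
Running sum: 15
+ 61 = 76
+ 19 = 95
Total duration: 95 minutes
That is 1 hours and 35 minutes

95


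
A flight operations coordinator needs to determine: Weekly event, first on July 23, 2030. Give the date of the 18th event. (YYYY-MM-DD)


First occurrence: 2030-07-23 (occurrence 1)
Each occurrence is 7 days after the previous.
Occurrence 18 is 17 weeks after the first.
17 weeks = 119 days
2030-07-23 + 119 days = 2030-11-19

2030-11-19


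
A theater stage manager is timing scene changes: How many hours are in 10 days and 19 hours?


Days: 10
Extra hours: 19
Hours per day: 24
Days to hours: 10 x 24 = 240
Total: 240 + 19 = 259

259


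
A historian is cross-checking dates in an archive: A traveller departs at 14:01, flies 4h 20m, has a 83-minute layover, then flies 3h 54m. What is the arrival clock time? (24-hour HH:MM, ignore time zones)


Depart: 14:01
Leg 1: +260 min -> 18:21
Layover: +83 min -> 19:44
Leg 2: +234 min -> 23:38
Total travel: 577 minutes = 9h 37m
Arrival: 23:38

23:38


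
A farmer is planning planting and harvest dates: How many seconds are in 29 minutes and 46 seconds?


Minutes: 29
Seconds: 46
Convert minutes to seconds: 29 x 60 = 1740
Add remaining seconds: 1740 + 46 = 1786

1786


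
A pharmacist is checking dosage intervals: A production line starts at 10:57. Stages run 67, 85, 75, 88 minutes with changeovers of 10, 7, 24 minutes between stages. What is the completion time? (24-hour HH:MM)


Start: 10:57 = 657 min from midnight
  after task 1 (67 min): 12:04
  after break (10 min): 12:14
  after task 2 (85 min): 13:39
  after break (7 min): 13:46
  after task 3 (75 min): 15:01
  after break (24 min): 15:25
  after task 4 (88 min): 16:53
Total elapsed: 356 minutes
End time: 16:53

16:53


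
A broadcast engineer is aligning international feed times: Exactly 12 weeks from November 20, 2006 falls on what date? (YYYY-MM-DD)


Start: 2006-11-20
Weeks to add: 12
Convert to days: 12 x 7 = 84 days
Add 84 days to 2006-11-20
Result: 2007-02-12

2007-02-12


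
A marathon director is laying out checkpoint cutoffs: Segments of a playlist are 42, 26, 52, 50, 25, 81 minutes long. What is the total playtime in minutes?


Durations: 42, 26, 52, 50, 25, 81
Running sum: 42
+ 26 = 68
+ 52 = 120
+ 50 = 170
+ 25 = 195
+ 81 = 276
Total duration: 276 minutes
That is 4 hours and 36 minutes

276


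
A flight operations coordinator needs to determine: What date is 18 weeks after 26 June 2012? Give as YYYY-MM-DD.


Start: 2012-06-26
Weeks to add: 18
Convert to days: 18 x 7 = 126 days
Add 126 days to 2012-06-26
Result: 2012-10-30

2012-10-30


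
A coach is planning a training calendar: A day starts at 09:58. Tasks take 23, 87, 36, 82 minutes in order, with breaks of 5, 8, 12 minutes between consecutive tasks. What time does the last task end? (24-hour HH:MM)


Start: 09:58 = 598 min from midnight
  after task 1 (23 min): 10:21
  after break (5 min): 10:26
  after task 2 (87 min): 11:53
  after break (8 min): 12:01
  after task 3 (36 min): 12:37
  after break (12 min): 12:49
  after task 4 (82 min): 14:11
Total elapsed: 253 minutes
End time: 14:11

14:11


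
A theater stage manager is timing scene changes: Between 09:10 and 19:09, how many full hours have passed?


Start: 09:10
End: 19:09
Hour difference: 19 - 9 = 10 hours
Minute difference: 9 - 10 = -1 minutes
Total minutes: 599
Complete hours: 599 / 60 = 9 (remainder 59)

9


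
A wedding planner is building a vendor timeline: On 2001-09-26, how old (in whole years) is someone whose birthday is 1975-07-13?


Birth: 1975-07-13
Reference: 2001-09-26
Year difference: 2001 - 1975 = 26
Has birthday (07-13) occurred by 09-26? Yes
Age in full years: 26

26


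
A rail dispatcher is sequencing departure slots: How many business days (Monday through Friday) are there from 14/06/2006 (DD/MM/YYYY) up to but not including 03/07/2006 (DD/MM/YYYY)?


Start: 2006-06-14 (Wednesday)
End (exclusive): 2006-07-03 (Monday)
Total calendar days: 19
Full weeks: 19 // 7 = 2 -> 10 weekdays
Remaining 5 days starting on Wednesday:
  Wed(w), Thu(w), Fri(w), Sat(-), Sun(-) -> 3 weekdays
Total business days: 10 + 3 = 13

13


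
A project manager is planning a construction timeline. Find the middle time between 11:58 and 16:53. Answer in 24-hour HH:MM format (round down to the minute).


Start time: 11:58 = 718 minutes from midnight
End time: 16:53 = 1013 minutes from midnight
Sum: 718 + 1013 = 1731
Midpoint: 1731 / 2 = 865 minutes
Convert: 865 / 60 = 14 hours, 25 minutes
Result: 14:25

14:25


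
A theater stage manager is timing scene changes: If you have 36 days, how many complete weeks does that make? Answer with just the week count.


Total days: 36
Days per week: 7
Division: 36 / 7 = 5 remainder 1
Complete weeks: 5
Remaining days: 1

5


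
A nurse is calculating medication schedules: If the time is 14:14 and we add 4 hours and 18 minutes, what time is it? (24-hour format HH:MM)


Start time: 14:14
Adding: 4 hours 18 minutes
Minutes: 14 + 18 = 32
Hours: 14 + 4 + 0 = 18
Result: 18:32

18:32


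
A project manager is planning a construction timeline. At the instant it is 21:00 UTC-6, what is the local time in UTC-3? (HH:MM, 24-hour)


Local time: 21:00 at UTC-6 (offset -6h)
Target zone: UTC-3 (offset -3h)
Difference: -3 - (-6) = 3 hours
Calculation: 21 + (3) = 24
Wraparound: (24) mod 24 = 0
Result: 00:00

00:00


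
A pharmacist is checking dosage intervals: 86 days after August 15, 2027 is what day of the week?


Start: 2027-08-15 (Sunday)
Step 1 - find target date: add 86 days
  2027-08-15 + 86 days = 2027-11-09
Step 2 - day of week:
  86 mod 7 = 2
  Sunday + 2 days -> Tuesday
Result: Tuesday (2027-11-09)

Tuesday


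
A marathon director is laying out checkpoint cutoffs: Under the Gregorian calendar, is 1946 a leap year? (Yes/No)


Year: 1946
Divisible by 4? 1946 / 4 = 486.5 -> No
Not divisible by 4, so NOT a leap year

No


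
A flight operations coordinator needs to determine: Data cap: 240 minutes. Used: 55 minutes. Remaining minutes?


Total budget: 240 minutes
Time used: 55 minutes
Remaining: 240 - 55 = 185 minutes
Percent used: 22.9%
Percent remaining: 77.1%

185


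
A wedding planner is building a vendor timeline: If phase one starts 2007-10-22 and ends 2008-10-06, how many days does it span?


Start date: 2007-10-22
End date: 2008-10-06
Oct 2007: +10 days
Nov 2007: +30 days
Dec 2007: +31 days
... (10 more months)
Total: 350 days

350


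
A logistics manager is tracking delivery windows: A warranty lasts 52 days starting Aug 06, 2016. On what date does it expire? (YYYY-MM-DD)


Start: 2016-08-06
Adding 52 days
Days remaining in August: 25
After August: 27 days still to add
September 2016 has 30 days, need 27
Result: 2016-09-27

2016-09-27


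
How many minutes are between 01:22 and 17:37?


Start time: 01:22 = 82 minutes from midnight
End time: 17:37 = 1057 minutes from midnight
Difference: 1057 - 82 = 975 minutes
That is 16 hours and 15 minutes

975


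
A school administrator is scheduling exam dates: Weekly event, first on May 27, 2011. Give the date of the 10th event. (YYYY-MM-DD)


First occurrence: 2011-05-27 (occurrence 1)
Each occurrence is 7 days after the previous.
Occurrence 10 is 9 weeks after the first.
9 weeks = 63 days
2011-05-27 + 63 days = 2011-07-29

2011-07-29


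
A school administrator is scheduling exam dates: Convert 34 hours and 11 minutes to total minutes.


Hours: 34
Extra minutes: 11
Minutes per hour: 60
Hours to minutes: 34 x 60 = 2040
Total: 2040 + 11 = 2051

2051


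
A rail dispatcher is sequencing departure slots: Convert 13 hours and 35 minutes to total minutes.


Hours: 13
Minutes: 35
Convert hours to minutes: 13 x 60 = 780
Add remaining minutes: 780 + 35 = 815

815


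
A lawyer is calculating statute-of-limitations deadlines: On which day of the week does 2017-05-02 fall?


Date: 2017-05-02
January 1, 2017 is a Sunday
Day of year: 122
Offset from Jan 1: 121 days
121 mod 7 = 2
Result: Tuesday

Tuesday


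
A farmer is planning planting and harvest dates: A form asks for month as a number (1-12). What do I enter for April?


Calendar month order:
3. March
4. April <--
5. May
April is month number 4

4


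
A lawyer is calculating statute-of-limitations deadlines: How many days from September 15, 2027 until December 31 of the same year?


Start: September 15, 2027
End: December 31, 2027
Days left in September: 15
October: 31
November: 30
December: 31
Sum of remaining months: 92
Total: 15 + 92 = 107

107


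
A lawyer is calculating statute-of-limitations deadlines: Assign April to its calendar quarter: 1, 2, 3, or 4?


Month: April (month 4)
Q1: January-March (months 1-3)
Q2: April-June (months 4-6)
Q3: July-September (months 7-9)
Q4: October-December (months 10-12)
Month 4 falls in Q2

2


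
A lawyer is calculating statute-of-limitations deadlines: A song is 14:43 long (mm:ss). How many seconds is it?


Minutes: 14
Extra seconds: 43
Seconds per minute: 60
Minutes to seconds: 14 x 60 = 840
Total: 840 + 43 = 883

883


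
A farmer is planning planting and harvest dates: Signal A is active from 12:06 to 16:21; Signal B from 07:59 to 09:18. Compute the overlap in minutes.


Interval A: [726, 981] minutes from midnight
Interval B: [479, 558] minutes from midnight
Overlap start = max(726, 479) = 726
Overlap end = min(981, 558) = 558
End <= start, so the intervals do not overlap: 0 minutes

0


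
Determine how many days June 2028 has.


Month: June
Year: 2028
June is a 30-day month
Total: 30 days

30


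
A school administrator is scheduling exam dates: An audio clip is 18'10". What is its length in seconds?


Minutes: 18
Seconds: 10
Convert minutes to seconds: 18 x 60 = 1080
Add remaining seconds: 1080 + 10 = 1090

1090


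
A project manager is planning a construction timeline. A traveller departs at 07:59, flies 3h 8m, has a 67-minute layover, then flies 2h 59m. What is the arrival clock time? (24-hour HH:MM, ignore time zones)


Depart: 07:59
Leg 1: +188 min -> 11:07
Layover: +67 min -> 12:14
Leg 2: +179 min -> 15:13
Total travel: 434 minutes = 7h 14m
Arrival: 15:13

15:13


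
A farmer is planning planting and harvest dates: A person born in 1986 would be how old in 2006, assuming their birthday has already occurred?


Birth year: 1986
Current year: 2006
Age = current year - birth year
Age = 2006 - 1986 = 20

20


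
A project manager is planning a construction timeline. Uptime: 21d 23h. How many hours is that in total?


Days: 21
Extra hours: 23
Hours per day: 24
Days to hours: 21 x 24 = 504
Total: 504 + 23 = 527

527


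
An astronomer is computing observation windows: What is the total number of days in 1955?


Year: 1955
Check leap year rules:
Divisible by 4? No
1955 is not a leap year
Days: 365

365


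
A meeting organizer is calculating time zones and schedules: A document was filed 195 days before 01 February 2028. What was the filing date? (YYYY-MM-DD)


Start: 2028-02-01
Subtracting 195 days
Days already passed in February: 1
After going back through February: 194 more days to subtract
January 2028: 31 days, 163 remaining
December 2027: 31 days, 132 remaining
November 2027: 30 days, 102 remaining
October 2027: 31 days, 71 remaining
Result: 2027-07-21

2027-07-21


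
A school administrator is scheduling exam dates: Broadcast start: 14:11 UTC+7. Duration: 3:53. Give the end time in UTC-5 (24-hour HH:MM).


Start: 14:11 in UTC+7
Step 1 - add duration:
  minutes: 11 + 53 = 64 (carry 1h)
  hours: 14 + 3 + 1 = 18
  end in UTC+7: 18:04
Step 2 - convert UTC+7 -> UTC-5:
  offset difference: -5 - (7) = -12 hours
  18 + (-12) = 6 -> mod 24 = 6
Result: 06:04 in UTC-5

06:04


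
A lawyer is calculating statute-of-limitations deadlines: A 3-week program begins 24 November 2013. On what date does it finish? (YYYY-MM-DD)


Start: 2013-11-24
Weeks to add: 3
Convert to days: 3 x 7 = 21 days
Add 21 days to 2013-11-24
Result: 2013-12-15

2013-12-15


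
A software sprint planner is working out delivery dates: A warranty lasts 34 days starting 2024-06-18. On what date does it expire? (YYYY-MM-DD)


Start: 2024-06-18
Adding 34 days
Days remaining in June: 12
After June: 22 days still to add
July 2024 has 31 days, need 22
Result: 2024-07-22

2024-07-22


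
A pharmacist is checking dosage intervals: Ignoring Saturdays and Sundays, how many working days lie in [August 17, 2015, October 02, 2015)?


Start: 2015-08-17 (Monday)
End (exclusive): 2015-10-02 (Friday)
Total calendar days: 46
Full weeks: 46 // 7 = 6 -> 30 weekdays
Remaining 4 days starting on Monday:
  Mon(w), Tue(w), Wed(w), Thu(w) -> 4 weekdays
Total business days: 30 + 4 = 34

34


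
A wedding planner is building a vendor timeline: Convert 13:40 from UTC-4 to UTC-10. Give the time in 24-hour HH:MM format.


Local time: 13:40 at UTC-4 (offset -4h)
Target zone: UTC-10 (offset -10h)
Difference: -10 - (-4) = -6 hours
Calculation: 13 + (-6) = 7
Result: 07:40

07:40


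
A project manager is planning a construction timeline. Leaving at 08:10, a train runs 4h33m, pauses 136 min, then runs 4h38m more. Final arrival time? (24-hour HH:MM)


Depart: 08:10
Leg 1: +273 min -> 12:43
Layover: +136 min -> 14:59
Leg 2: +278 min -> 19:37
Total travel: 687 minutes = 11h 27m
Arrival: 19:37

19:37


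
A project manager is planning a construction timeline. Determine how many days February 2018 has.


Month: February
Year: 2018
2018 is not a leap year
February has 28 days
Total: 28 days

28


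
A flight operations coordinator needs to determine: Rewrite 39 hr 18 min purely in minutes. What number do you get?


Hours: 39
Extra minutes: 18
Minutes per hour: 60
Hours to minutes: 39 x 60 = 2340
Total: 2340 + 18 = 2358

2358


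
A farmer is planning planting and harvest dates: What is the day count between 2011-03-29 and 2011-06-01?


Start date: 2011-03-29
End date: 2011-06-01
Mar 2011: +3 days
Apr 2011: +30 days
May 2011: +31 days
Total: 64 days

64


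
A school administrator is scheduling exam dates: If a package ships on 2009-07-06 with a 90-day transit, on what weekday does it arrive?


Start: 2009-07-06 (Monday)
Step 1 - find target date: add 90 days
  2009-07-06 + 90 days = 2009-10-04
Step 2 - day of week:
  90 mod 7 = 6
  Monday + 6 days -> Sunday
Result: Sunday (2009-10-04)

Sunday


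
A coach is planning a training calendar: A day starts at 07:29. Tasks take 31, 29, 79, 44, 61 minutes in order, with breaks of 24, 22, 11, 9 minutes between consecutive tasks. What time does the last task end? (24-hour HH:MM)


Start: 07:29 = 449 min from midnight
  after task 1 (31 min): 08:00
  after break (24 min): 08:24
  after task 2 (29 min): 08:53
  after break (22 min): 09:15
  after task 3 (79 min): 10:34
  after break (11 min): 10:45
  after task 4 (44 min): 11:29
  after break (9 min): 11:38
  after task 5 (61 min): 12:39
Total elapsed: 310 minutes
End time: 12:39

12:39


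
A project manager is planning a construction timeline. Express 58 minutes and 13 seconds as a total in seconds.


Minutes: 58
Seconds: 13
Convert minutes to seconds: 58 x 60 = 3480
Add remaining seconds: 3480 + 13 = 3493

3493


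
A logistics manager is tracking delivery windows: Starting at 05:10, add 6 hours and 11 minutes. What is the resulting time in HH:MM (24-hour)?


Start time: 05:10
Adding: 6 hours 11 minutes
Minutes: 10 + 11 = 21
Hours: 5 + 6 + 0 = 11
Result: 11:21

11:21


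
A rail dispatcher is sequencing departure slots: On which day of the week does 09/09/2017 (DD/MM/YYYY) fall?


Date: 2017-09-09
January 1, 2017 is a Sunday
Day of year: 252
Offset from Jan 1: 251 days
251 mod 7 = 6
Result: Saturday

Saturday


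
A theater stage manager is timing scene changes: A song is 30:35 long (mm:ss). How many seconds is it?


Minutes: 30
Extra seconds: 35
Seconds per minute: 60
Minutes to seconds: 30 x 60 = 1800
Total: 1800 + 35 = 1835

1835


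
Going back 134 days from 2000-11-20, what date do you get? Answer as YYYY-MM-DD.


Start: 2000-11-20
Subtracting 134 days
Days already passed in November: 20
After going back through November: 114 more days to subtract
October 2000: 31 days, 83 remaining
September 2000: 30 days, 53 remaining
August 2000: 31 days, 22 remaining
July 2000 has 31 days, need 22
Result: 2000-07-09

2000-07-09


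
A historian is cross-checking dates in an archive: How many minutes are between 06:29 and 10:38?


Start time: 06:29 = 389 minutes from midnight
End time: 10:38 = 638 minutes from midnight
Difference: 638 - 389 = 249 minutes
That is 4 hours and 9 minutes

249


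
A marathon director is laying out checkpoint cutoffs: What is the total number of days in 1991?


Year: 1991
Check leap year rules:
Divisible by 4? No
1991 is not a leap year
Days: 365

365


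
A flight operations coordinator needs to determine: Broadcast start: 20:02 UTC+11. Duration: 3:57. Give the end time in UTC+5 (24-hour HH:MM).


Start: 20:02 in UTC+11
Step 1 - add duration:
  minutes: 2 + 57 = 59
  hours: 20 + 3 + 0 = 23
  end in UTC+11: 23:59
Step 2 - convert UTC+11 -> UTC+5:
  offset difference: 5 - (11) = -6 hours
  23 + (-6) = 17 -> mod 24 = 17
Result: 17:59 in UTC+5

17:59


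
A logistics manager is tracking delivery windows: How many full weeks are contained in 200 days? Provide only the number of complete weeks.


Total days: 200
Days per week: 7
Division: 200 / 7 = 28 remainder 4
Complete weeks: 28
Remaining days: 4

28


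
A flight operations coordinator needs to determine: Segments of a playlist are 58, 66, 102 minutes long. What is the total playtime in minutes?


Durations: 58, 66, 102
Running sum: 58
+ 66 = 124
+ 102 = 226
Total duration: 226 minutes
That is 3 hours and 46 minutes

226


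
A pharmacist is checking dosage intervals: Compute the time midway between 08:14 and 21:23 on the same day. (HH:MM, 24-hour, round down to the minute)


Start time: 08:14 = 494 minutes from midnight
End time: 21:23 = 1283 minutes from midnight
Sum: 494 + 1283 = 1777
Midpoint: 1777 / 2 = 888 minutes
Convert: 888 / 60 = 14 hours, 48 minutes
Result: 14:48

14:48


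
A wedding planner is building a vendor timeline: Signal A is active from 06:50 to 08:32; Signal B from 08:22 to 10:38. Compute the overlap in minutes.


Interval A: [410, 512] minutes from midnight
Interval B: [502, 638] minutes from midnight
Overlap start = max(410, 502) = 502
Overlap end = min(512, 638) = 512
Overlap = 512 - 502 = 10 minutes

10


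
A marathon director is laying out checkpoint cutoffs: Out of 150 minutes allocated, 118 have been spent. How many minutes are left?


Total budget: 150 minutes
Time used: 118 minutes
Remaining: 150 - 118 = 32 minutes
Percent used: 78.7%
Percent remaining: 21.3%

32


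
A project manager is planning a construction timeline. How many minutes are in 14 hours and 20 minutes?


Hours: 14
Minutes: 20
Convert hours to minutes: 14 x 60 = 840
Add remaining minutes: 840 + 20 = 860

860


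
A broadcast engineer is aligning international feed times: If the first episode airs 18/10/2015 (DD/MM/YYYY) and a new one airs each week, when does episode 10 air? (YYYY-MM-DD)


First occurrence: 2015-10-18 (occurrence 1)
Each occurrence is 7 days after the previous.
Occurrence 10 is 9 weeks after the first.
9 weeks = 63 days
2015-10-18 + 63 days = 2015-12-20

2015-12-20


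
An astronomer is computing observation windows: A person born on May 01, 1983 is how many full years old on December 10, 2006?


Birth: 1983-05-01
Reference: 2006-12-10
Year difference: 2006 - 1983 = 23
Has birthday (05-01) occurred by 12-10? Yes
Age in full years: 23

23


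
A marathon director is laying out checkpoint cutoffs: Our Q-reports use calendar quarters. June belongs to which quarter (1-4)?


Month: June (month 6)
Q1: January-March (months 1-3)
Q2: April-June (months 4-6)
Q3: July-September (months 7-9)
Q4: October-December (months 10-12)
Month 6 falls in Q2

2


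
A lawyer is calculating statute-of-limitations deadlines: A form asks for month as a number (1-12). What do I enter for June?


Calendar month order:
5. May
6. June <--
7. July
June is month number 6

6


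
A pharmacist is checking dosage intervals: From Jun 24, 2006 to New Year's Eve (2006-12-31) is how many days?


Start: June 24, 2006
End: December 31, 2006
Days left in June: 6
July: 31
August: 31
September: 30
October: 31
... plus remaining months
Sum of remaining months: 184
Total: 6 + 184 = 190

190


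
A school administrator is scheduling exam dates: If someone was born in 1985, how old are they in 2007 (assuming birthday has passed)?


Birth year: 1985
Current year: 2007
Age = current year - birth year
Age = 2007 - 1985 = 22

22


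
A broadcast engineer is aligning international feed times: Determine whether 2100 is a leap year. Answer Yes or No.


Year: 2100
Divisible by 4? 2100 / 4 = 525.0 -> Yes
Divisible by 100? 2100 / 100 = 21.0 -> Yes
Divisible by 400? 2100 / 400 = 5.25 -> No
Divisible by 100 but not 400, so NOT a leap year

No


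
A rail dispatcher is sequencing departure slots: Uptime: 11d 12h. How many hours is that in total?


Days: 11
Extra hours: 12
Hours per day: 24
Days to hours: 11 x 24 = 264
Total: 264 + 12 = 276

276


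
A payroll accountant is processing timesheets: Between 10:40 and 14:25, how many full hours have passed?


Start: 10:40
End: 14:25
Hour difference: 14 - 10 = 4 hours
Minute difference: 25 - 40 = -15 minutes
Total minutes: 225
Complete hours: 225 / 60 = 3 (remainder 45)

3


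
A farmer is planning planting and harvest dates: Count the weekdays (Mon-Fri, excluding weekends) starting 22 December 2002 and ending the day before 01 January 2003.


Start: 2002-12-22 (Sunday)
End (exclusive): 2003-01-01 (Wednesday)
Total calendar days: 10
Full weeks: 10 // 7 = 1 -> 5 weekdays
Remaining 3 days starting on Sunday:
  Sun(-), Mon(w), Tue(w) -> 2 weekdays
Total business days: 5 + 2 = 7

7


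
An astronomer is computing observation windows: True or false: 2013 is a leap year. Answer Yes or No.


Year: 2013
Divisible by 4? 2013 / 4 = 503.25 -> No
Not divisible by 4, so NOT a leap year

No


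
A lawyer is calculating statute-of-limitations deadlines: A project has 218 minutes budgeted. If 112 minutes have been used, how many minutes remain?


Total budget: 218 minutes
Time used: 112 minutes
Remaining: 218 - 112 = 106 minutes
Percent used: 51.4%
Percent remaining: 48.6%

106


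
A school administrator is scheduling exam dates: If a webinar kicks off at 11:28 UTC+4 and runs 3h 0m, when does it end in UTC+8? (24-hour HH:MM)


Start: 11:28 in UTC+4
Step 1 - add duration:
  minutes: 28 + 0 = 28
  hours: 11 + 3 + 0 = 14
  end in UTC+4: 14:28
Step 2 - convert UTC+4 -> UTC+8:
  offset difference: 8 - (4) = 4 hours
  14 + (4) = 18 -> mod 24 = 18
Result: 18:28 in UTC+8

18:28


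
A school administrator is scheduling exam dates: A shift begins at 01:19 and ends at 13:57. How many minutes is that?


Start time: 01:19 = 79 minutes from midnight
End time: 13:57 = 837 minutes from midnight
Difference: 837 - 79 = 758 minutes
That is 12 hours and 38 minutes

758


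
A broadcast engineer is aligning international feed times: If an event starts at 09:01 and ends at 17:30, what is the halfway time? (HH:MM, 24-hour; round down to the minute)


Start time: 09:01 = 541 minutes from midnight
End time: 17:30 = 1050 minutes from midnight
Sum: 541 + 1050 = 1591
Midpoint: 1591 / 2 = 795 minutes
Convert: 795 / 60 = 13 hours, 15 minutes
Result: 13:15

13:15


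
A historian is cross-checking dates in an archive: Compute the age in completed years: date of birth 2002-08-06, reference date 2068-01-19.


Birth: 2002-08-06
Reference: 2068-01-19
Year difference: 2068 - 2002 = 66
Has birthday (08-06) occurred by 01-19? No
Birthday not yet reached this year -> subtract 1
Age in full years: 65

65


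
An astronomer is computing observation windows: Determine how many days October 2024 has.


Month: October
Year: 2024
October is a 31-day month
Total: 31 days

31


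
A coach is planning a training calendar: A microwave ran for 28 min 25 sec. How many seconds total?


Minutes: 28
Extra seconds: 25
Seconds per minute: 60
Minutes to seconds: 28 x 60 = 1680
Total: 1680 + 25 = 1705

1705


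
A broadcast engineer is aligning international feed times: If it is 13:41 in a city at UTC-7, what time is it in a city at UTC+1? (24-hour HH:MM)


Local time: 13:41 at UTC-7 (offset -7h)
Target zone: UTC+1 (offset 1h)
Difference: 1 - (-7) = 8 hours
Calculation: 13 + (8) = 21
Result: 21:41

21:41


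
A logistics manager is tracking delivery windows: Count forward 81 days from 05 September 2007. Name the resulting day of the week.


Start: 2007-09-05 (Wednesday)
Step 1 - find target date: add 81 days
  2007-09-05 + 81 days = 2007-11-25
Step 2 - day of week:
  81 mod 7 = 4
  Wednesday + 4 days -> Sunday
Result: Sunday (2007-11-25)

Sunday


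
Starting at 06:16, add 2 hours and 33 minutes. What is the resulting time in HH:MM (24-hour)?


Start time: 06:16
Adding: 2 hours 33 minutes
Minutes: 16 + 33 = 49
Hours: 6 + 2 + 0 = 8
Result: 08:49

08:49


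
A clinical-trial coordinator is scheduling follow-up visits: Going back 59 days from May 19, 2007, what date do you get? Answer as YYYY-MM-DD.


Start: 2007-05-19
Subtracting 59 days
Days already passed in May: 19
After going back through May: 40 more days to subtract
April 2007: 30 days, 10 remaining
March 2007 has 31 days, need 10
Result: 2007-03-21

2007-03-21


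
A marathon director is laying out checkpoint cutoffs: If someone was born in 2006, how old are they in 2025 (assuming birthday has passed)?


Birth year: 2006
Current year: 2025
Age = current year - birth year
Age = 2025 - 2006 = 19

19


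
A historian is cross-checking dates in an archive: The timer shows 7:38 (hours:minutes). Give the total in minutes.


Hours: 7
Minutes: 38
Convert hours to minutes: 7 x 60 = 420
Add remaining minutes: 420 + 38 = 458

458


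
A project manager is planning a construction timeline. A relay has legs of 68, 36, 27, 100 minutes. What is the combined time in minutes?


Durations: 68, 36, 27, 100
Running sum: 68
+ 36 = 104
+ 27 = 131
+ 100 = 231
Total duration: 231 minutes
That is 3 hours and 51 minutes

231


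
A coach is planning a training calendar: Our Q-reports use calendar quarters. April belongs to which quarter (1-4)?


Month: April (month 4)
Q1: January-March (months 1-3)
Q2: April-June (months 4-6)
Q3: July-September (months 7-9)
Q4: October-December (months 10-12)
Month 4 falls in Q2

2


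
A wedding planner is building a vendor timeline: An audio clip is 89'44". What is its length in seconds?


Minutes: 89
Seconds: 44
Convert minutes to seconds: 89 x 60 = 5340
Add remaining seconds: 5340 + 44 = 5384

5384


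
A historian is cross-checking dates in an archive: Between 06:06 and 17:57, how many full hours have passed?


Start: 06:06
End: 17:57
Hour difference: 17 - 6 = 11 hours
Minute difference: 57 - 6 = 51 minutes
Total minutes: 711
Complete hours: 711 / 60 = 11 (remainder 51)

11


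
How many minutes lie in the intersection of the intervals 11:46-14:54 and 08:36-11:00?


Interval A: [706, 894] minutes from midnight
Interval B: [516, 660] minutes from midnight
Overlap start = max(706, 516) = 706
Overlap end = min(894, 660) = 660
End <= start, so the intervals do not overlap: 0 minutes

0


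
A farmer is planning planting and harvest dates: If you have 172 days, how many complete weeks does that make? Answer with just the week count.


Total days: 172
Days per week: 7
Division: 172 / 7 = 24 remainder 4
Complete weeks: 24
Remaining days: 4

24


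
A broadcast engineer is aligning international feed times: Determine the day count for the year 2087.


Year: 2087
Check leap year rules:
Divisible by 4? No
2087 is not a leap year
Days: 365

365


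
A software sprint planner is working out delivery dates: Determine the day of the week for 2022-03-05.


Date: 2022-03-05
January 1, 2022 is a Saturday
Day of year: 64
Offset from Jan 1: 63 days
63 mod 7 = 0
Result: Saturday

Saturday


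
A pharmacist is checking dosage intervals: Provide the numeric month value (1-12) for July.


Calendar month order:
6. June
7. July <--
8. August
July is month number 7

7


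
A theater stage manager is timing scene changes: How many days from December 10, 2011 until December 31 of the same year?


Start: December 10, 2011
End: December 31, 2011
Days left in December: 21
Total: 21 days

21


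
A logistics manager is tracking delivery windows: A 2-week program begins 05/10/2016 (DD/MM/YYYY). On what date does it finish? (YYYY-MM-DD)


Start: 2016-10-05
Weeks to add: 2
Convert to days: 2 x 7 = 14 days
Add 14 days to 2016-10-05
Result: 2016-10-19

2016-10-19


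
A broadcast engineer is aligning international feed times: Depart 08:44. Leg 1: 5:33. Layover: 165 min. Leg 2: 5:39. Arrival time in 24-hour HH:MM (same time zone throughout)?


Depart: 08:44
Leg 1: +333 min -> 14:17
Layover: +165 min -> 17:02
Leg 2: +339 min -> 22:41
Total travel: 837 minutes = 13h 57m
Arrival: 22:41

22:41


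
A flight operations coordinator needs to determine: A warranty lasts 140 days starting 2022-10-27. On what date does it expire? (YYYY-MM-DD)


Start: 2022-10-27
Adding 140 days
Days remaining in October: 4
After October: 136 days still to add
November 2022: 30 days, 106 remaining
December 2022: 31 days, 75 remaining
January 2023: 31 days, 44 remaining
February 2023: 28 days, 16 remaining
Result: 2023-03-16

2023-03-16


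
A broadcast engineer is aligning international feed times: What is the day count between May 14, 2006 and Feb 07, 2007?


Start date: 2006-05-14
End date: 2007-02-07
May 2006: +18 days
Jun 2006: +30 days
Jul 2006: +31 days
... (7 more months)
Total: 269 days

269


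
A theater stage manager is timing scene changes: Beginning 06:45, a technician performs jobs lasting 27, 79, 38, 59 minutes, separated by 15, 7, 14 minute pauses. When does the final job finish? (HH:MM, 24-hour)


Start: 06:45 = 405 min from midnight
  after task 1 (27 min): 07:12
  after break (15 min): 07:27
  after task 2 (79 min): 08:46
  after break (7 min): 08:53
  after task 3 (38 min): 09:31
  after break (14 min): 09:45
  after task 4 (59 min): 10:44
Total elapsed: 239 minutes
End time: 10:44

10:44


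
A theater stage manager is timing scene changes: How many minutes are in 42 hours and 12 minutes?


Hours: 42
Extra minutes: 12
Minutes per hour: 60
Hours to minutes: 42 x 60 = 2520
Total: 2520 + 12 = 2532

2532


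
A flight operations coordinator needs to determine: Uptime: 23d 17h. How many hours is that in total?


Days: 23
Extra hours: 17
Hours per day: 24
Days to hours: 23 x 24 = 552
Total: 552 + 17 = 569

569


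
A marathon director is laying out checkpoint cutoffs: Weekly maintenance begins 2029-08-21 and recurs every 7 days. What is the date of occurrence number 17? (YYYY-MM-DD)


First occurrence: 2029-08-21 (occurrence 1)
Each occurrence is 7 days after the previous.
Occurrence 17 is 16 weeks after the first.
16 weeks = 112 days
2029-08-21 + 112 days = 2029-12-11

2029-12-11


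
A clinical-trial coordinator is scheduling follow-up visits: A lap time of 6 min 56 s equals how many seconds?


Minutes: 6
Seconds: 56
Convert minutes to seconds: 6 x 60 = 360
Add remaining seconds: 360 + 56 = 416

416


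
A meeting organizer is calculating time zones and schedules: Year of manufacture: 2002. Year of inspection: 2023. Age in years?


Birth year: 2002
Current year: 2023
Age = current year - birth year
Age = 2023 - 2002 = 21

21


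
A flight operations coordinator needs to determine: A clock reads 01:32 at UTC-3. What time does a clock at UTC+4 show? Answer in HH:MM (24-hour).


Local time: 01:32 at UTC-3 (offset -3h)
Target zone: UTC+4 (offset 4h)
Difference: 4 - (-3) = 7 hours
Calculation: 1 + (7) = 8
Result: 08:32

08:32


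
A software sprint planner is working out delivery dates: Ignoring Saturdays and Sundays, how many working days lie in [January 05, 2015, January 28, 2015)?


Start: 2015-01-05 (Monday)
End (exclusive): 2015-01-28 (Wednesday)
Total calendar days: 23
Full weeks: 23 // 7 = 3 -> 15 weekdays
Remaining 2 days starting on Monday:
  Mon(w), Tue(w) -> 2 weekdays
Total business days: 15 + 2 = 17

17
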